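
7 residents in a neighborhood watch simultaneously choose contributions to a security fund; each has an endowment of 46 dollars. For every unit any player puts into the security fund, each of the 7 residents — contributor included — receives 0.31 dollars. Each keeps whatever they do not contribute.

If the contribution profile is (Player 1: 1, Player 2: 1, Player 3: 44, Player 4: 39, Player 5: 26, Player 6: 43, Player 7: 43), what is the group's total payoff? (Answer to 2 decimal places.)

552.49 dollars

Total contributed: 1 + 1 + 44 + 39 + 26 + 43 + 43 = 197; total kept: 7 × 46 − 197 = 125.
The security fund pays out 0.31 × 7 × 197 = 427.49 in aggregate.
Group total = 125 + 427.49 = 552.49.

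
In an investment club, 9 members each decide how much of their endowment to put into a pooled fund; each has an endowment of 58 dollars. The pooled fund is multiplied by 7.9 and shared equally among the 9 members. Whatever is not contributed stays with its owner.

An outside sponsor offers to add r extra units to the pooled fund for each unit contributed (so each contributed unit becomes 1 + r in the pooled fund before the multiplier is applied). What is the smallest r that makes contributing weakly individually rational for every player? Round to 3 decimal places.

With matching at rate r, one contributed unit becomes (1 + r) in the pooled fund and returns 7.9 × (1 + r) / 9 to the contributor.
Setting this equal to 1: 1 + r = 9/7.9 = 1.1392.
So the minimum matching rate is r = 1.1392 − 1 = 0.139.

0.139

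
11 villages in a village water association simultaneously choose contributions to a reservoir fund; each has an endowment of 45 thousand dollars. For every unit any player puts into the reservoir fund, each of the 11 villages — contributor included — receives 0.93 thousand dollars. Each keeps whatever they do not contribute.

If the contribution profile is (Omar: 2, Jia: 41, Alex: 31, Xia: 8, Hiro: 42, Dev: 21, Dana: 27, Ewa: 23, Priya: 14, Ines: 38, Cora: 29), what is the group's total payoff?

3042.48 thousand dollars

Total contributed: 2 + 41 + 31 + 8 + 42 + 21 + 27 + 23 + 14 + 38 + 29 = 276; total kept: 11 × 45 − 276 = 219.
The reservoir fund pays out 0.93 × 11 × 276 = 2823.48 in aggregate.
Group total = 219 + 2823.48 = 3042.48.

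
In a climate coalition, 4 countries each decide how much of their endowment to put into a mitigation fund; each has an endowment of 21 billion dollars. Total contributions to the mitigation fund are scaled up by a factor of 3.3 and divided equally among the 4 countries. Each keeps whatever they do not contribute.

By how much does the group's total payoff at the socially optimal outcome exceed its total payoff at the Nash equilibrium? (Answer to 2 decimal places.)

193.20 billion dollars

Each contributed unit returns 3.3/4 = 0.8250 to its contributor — below 1 — so contributing 0 is dominant for every player. At the Nash equilibrium everyone keeps their 21, and the group total is 4 × 21 = 84.
Each contributed unit returns 3.300 to the group as a whole (0.8250 to each of 4 players), which exceeds 1, so the social optimum is full contribution: group total = 3.300 × 84 = 277.20.
Efficiency loss = 277.20 − 84 = 193.20.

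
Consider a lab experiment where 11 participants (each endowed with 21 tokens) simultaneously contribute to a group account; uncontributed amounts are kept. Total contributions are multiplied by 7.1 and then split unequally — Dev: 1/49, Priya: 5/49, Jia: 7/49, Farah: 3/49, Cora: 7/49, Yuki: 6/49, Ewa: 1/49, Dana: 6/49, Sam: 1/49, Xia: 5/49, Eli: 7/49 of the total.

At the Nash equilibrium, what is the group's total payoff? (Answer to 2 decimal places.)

615.30 tokens

Player j's private return per contributed unit is 7.1 × (j's share). Contributing is weakly dominant for j when that share is at least 1/7.1 = 0.1408, and contributing 0 is dominant otherwise.
Jia, Cora and Eli are above the threshold, contributing 21 each; the remaining 8 contribute 0. Total contributed: 63.
The group account pays out 7.1 × 63 = 447.30 in total (split across the unequal shares, but the aggregate is all that matters for the group sum).
The 8 free-riders keep 21 each, adding 168. Group total = 168 + 447.30 = 615.30.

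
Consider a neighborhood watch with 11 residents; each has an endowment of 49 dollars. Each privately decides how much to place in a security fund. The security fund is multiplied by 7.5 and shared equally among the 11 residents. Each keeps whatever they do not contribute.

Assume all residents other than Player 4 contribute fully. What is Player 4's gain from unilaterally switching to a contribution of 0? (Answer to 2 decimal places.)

Switching from a contribution of 49 to 0 lets Player 4 keep an extra 49 dollars, but lowers the security fund by 49, which costs Player 4 their own share of that drop: 7.5/11 × 49 = 33.41.
Net gain = 49 − 33.41 = 15.59. The private return per contributed unit (0.6818) is below 1, so free-riding is indeed the best response regardless of what the others do.

15.59 dollars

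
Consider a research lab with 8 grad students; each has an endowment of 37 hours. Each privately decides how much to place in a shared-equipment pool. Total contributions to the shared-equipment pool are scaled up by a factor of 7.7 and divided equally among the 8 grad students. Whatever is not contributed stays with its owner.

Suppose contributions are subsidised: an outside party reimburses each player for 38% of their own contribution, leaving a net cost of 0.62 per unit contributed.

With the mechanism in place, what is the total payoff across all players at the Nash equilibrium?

2391.68 hours

The effective private return per unit is now (7.7/8) / 0.62 = 1.5524 > 1, so every player's dominant strategy flips to full contribution.
At the Nash equilibrium everyone contributes 37. Group total payoff = 8 × (37 × 0.38 + 7.7 × 37) = 2391.68.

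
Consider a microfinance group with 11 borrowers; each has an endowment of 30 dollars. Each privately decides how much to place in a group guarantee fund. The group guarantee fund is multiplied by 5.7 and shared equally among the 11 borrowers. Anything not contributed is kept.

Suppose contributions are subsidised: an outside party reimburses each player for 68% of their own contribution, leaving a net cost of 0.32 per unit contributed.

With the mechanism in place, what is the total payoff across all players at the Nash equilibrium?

Under the mechanism each unit contributed yields (5.7/11) / 0.32 = 1.6193 back to its contributor per unit of net cost, which exceeds 1, making full contribution the dominant choice for everyone.
At the Nash equilibrium everyone contributes 30. Group total payoff = 11 × (30 × 0.68 + 5.7 × 30) = 2105.40.

2105.40 dollars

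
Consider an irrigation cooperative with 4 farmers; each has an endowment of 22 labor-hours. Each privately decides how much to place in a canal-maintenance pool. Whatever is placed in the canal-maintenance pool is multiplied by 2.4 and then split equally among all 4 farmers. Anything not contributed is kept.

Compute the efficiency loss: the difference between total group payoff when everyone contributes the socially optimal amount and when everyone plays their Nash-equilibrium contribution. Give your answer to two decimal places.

123.20 labor-hours

Each contributed unit returns 2.4/4 = 0.6000 to its contributor — below 1 — so contributing 0 is dominant for every player. At the Nash equilibrium everyone keeps their 22, and the group total is 4 × 22 = 88.
Each contributed unit returns 2.400 to the group as a whole (0.6000 to each of 4 players), which exceeds 1, so the social optimum is full contribution: group total = 2.400 × 88 = 211.20.
Efficiency loss = 211.20 − 88 = 123.20.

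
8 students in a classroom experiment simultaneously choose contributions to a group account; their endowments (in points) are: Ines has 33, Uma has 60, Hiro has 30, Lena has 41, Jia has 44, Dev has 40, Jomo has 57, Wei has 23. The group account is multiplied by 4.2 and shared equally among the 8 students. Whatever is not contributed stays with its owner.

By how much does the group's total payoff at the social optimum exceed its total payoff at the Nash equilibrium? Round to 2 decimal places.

1049.60 points

The private return per contributed unit is 4.2/8 = 0.5250 < 1 for every player regardless of endowment, so the Nash equilibrium is zero contribution and the group total is Σ E_j = 33 + 60 + 30 + 41 + 44 + 40 + 57 + 23 = 328.
Each contributed unit returns 4.200 to the group, so the social optimum is full contribution by everyone: group total = 4.200 × 328 = 1377.60.
Efficiency loss = (4.200 − 1) × 328 = 1049.60.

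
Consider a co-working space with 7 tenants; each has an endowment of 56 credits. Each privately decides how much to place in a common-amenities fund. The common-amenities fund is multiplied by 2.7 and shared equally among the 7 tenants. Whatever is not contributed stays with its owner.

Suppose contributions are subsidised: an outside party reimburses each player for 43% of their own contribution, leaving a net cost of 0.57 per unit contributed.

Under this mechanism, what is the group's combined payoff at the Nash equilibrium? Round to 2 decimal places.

The effective private return is (2.7/7) / 0.57 = 0.6767, which is still under 1, so the mechanism doesn't change anyone's dominant strategy: zero contribution.
Everyone keeps their endowment and the group total is 7 × 56 = 392.

392.00 credits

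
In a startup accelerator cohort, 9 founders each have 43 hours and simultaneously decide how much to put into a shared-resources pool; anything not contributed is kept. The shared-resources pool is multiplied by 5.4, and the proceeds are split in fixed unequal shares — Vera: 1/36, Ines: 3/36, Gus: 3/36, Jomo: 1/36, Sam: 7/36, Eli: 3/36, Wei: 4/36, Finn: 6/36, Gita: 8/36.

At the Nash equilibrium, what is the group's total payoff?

Player j's private return per contributed unit is 5.4 × (j's share). Contributing is weakly dominant for j when that share is at least 1/5.4 = 0.1852, and contributing 0 is dominant otherwise.
Sam and Gita are above the threshold, contributing 43 each; the remaining 7 contribute 0. Total contributed: 86.
The shared-resources pool pays out 5.4 × 86 = 464.40 in total (split across the unequal shares, but the aggregate is all that matters for the group sum).
The 7 free-riders keep 43 each, adding 301. Group total = 301 + 464.40 = 765.40.

765.40 hours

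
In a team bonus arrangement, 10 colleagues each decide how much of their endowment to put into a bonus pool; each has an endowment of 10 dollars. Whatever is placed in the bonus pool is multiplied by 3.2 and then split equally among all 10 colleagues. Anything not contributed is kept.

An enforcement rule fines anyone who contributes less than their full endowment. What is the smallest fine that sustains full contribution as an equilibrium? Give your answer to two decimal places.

6.80 dollars

Given the others contribute fully, the best deviation is to contribute 0 (any partial contribution still incurs the fine and gives up units whose private return 0.3200 is below 1).
Deviating from 10 to 0 saves 10 dollars but forfeits the deviator's share of the drop in the bonus pool: 3.2/10 × 10 = 3.20.
So the deviation gain is 10 − 3.20 = 6.80, and the fine must be at least 6.80 dollars to wipe it out.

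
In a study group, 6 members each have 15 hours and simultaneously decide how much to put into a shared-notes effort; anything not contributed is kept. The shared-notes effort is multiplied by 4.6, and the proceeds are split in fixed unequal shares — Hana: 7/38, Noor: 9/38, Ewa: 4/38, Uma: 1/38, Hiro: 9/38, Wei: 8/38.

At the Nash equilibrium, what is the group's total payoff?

198.00 hours

For player j, contributing a unit is worthwhile iff 4.6 × (j's share) ≥ 1, i.e. iff j's share is at least 0.2174.
Noor and Hiro clear that bar, contributing 15 each; the remaining 4 contribute 0. Total contributed: 30.
The shared-notes effort pays out 4.6 × 30 = 138.00 in total (split across the unequal shares, but the aggregate is all that matters for the group sum).
The 4 free-riders keep 15 each, adding 60. Group total = 60 + 138.00 = 198.00.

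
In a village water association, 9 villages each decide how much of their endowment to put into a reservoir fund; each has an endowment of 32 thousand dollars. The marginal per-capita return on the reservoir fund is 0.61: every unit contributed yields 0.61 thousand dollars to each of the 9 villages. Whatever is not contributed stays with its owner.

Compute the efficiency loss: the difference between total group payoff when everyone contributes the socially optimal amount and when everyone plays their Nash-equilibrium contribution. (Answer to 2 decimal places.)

The private return per contributed unit is 0.61 < 1, so contributing 0 is dominant for every player. At the Nash equilibrium everyone keeps their 32, and the group total is 9 × 32 = 288.
Each contributed unit returns 5.490 to the group as a whole (0.61 to each of 9 players), which exceeds 1, so the social optimum is full contribution: group total = 5.490 × 288 = 1581.12.
Efficiency loss = 1581.12 − 288 = 1293.12.

1293.12 thousand dollars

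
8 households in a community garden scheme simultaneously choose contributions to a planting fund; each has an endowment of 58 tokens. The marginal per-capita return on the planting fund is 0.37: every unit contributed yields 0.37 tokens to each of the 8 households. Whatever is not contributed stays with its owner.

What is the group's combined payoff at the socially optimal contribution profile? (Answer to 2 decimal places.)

Each contributed unit returns 2.960 to the group as a whole (0.37 to each of 8 players), which exceeds 1, so the social optimum is full contribution: group total = 2.960 × 464 = 1373.44.

1373.44 tokens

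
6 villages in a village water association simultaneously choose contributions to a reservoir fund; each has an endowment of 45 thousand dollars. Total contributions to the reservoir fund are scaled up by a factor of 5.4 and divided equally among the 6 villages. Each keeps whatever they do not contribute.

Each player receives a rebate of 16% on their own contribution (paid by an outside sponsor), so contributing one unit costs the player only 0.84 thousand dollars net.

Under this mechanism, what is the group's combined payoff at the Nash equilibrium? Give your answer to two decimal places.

1501.20 thousand dollars

Under the mechanism each unit contributed yields (5.4/6) / 0.84 = 1.0714 back to its contributor per unit of net cost, which exceeds 1, making full contribution the dominant choice for everyone.
So the Nash equilibrium is full contribution by all 6; the group earns 6 × (45 × 0.16 + 5.4 × 45) = 1501.20.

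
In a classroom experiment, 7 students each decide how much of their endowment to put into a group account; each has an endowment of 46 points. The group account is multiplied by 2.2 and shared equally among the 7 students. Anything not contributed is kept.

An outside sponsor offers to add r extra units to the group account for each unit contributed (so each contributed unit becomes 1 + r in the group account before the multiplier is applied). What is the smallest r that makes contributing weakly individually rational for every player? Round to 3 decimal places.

With matching at rate r, one contributed unit becomes (1 + r) in the group account and returns 2.2 × (1 + r) / 7 to the contributor.
Setting this equal to 1: 1 + r = 7/2.2 = 3.1818.
So the minimum matching rate is r = 3.1818 − 1 = 2.182.

2.182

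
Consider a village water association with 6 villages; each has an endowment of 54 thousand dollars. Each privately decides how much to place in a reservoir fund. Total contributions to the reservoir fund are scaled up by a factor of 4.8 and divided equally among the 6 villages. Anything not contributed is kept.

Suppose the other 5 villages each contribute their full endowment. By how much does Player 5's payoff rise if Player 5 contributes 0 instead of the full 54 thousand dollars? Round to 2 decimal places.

10.80 thousand dollars

Switching from a contribution of 54 to 0 lets Player 5 keep an extra 54 thousand dollars, but lowers the reservoir fund by 54, which costs Player 5 their own share of that drop: 4.8/6 × 54 = 43.20.
Net gain = 54 − 43.20 = 10.80. The private return per contributed unit (0.8000) is below 1, so free-riding is indeed the best response regardless of what the others do.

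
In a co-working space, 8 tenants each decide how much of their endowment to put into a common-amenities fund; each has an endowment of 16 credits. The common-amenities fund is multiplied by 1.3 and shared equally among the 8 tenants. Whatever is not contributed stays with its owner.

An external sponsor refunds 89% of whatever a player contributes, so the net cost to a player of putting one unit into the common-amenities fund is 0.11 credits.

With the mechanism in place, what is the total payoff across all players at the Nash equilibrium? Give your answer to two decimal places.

280.32 credits

The effective private return per unit is now (1.3/8) / 0.11 = 1.4773 > 1, so every player's dominant strategy flips to full contribution.
So the Nash equilibrium is full contribution by all 8; the group earns 8 × (16 × 0.89 + 1.3 × 16) = 280.32.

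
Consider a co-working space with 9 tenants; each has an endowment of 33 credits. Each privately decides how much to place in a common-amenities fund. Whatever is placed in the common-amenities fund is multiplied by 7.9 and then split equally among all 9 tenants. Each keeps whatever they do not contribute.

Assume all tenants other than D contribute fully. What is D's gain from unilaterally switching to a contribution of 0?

4.03 credits

Switching from a contribution of 33 to 0 lets D keep an extra 33 credits, but lowers the common-amenities fund by 33, which costs D their own share of that drop: 7.9/9 × 33 = 28.97.
Net gain = 33 − 28.97 = 4.03. The private return per contributed unit (0.8778) is below 1, so free-riding is indeed the best response regardless of what the others do.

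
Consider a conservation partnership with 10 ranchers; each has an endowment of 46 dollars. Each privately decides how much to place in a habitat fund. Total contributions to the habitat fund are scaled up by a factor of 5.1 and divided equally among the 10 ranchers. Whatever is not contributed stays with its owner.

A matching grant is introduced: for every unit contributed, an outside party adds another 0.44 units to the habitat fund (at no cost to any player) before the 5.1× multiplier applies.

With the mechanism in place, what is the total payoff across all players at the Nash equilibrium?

The effective private return is 5.1 × 1.44 / 10 = 0.7344, which is still under 1, so the mechanism doesn't change anyone's dominant strategy: zero contribution.
At the Nash equilibrium no one contributes; group total payoff = 10 × 46 = 460.

460.00 dollars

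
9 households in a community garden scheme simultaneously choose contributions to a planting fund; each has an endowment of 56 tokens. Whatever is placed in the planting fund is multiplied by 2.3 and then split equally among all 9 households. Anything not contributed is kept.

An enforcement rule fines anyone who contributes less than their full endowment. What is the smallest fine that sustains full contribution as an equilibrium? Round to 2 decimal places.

Given the others contribute fully, the best deviation is to contribute 0 (any partial contribution still incurs the fine and gives up units whose private return 0.2556 is below 1).
Deviating from 56 to 0 saves 56 tokens but forfeits the deviator's share of the drop in the planting fund: 2.3/9 × 56 = 14.31.
So the deviation gain is 56 − 14.31 = 41.69, and the fine must be at least 41.69 tokens to wipe it out.

41.69 tokens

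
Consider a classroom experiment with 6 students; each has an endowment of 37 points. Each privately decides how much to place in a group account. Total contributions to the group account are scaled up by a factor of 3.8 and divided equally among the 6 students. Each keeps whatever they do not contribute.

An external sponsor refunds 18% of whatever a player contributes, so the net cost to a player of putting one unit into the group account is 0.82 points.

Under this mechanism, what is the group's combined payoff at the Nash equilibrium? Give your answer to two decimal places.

With the mechanism, a contributed unit returns (3.8/6) / 0.82 = 0.7724 per unit of net cost — still below 1 — so contributing 0 remains dominant for every player.
Everyone keeps their endowment and the group total is 6 × 37 = 222.

222.00 points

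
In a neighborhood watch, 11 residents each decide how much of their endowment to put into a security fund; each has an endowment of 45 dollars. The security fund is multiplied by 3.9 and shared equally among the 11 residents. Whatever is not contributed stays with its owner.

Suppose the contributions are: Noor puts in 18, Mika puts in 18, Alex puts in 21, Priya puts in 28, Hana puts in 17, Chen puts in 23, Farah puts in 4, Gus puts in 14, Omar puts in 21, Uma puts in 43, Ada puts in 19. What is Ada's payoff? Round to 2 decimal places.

Total contributed: 18 + 18 + 21 + 28 + 17 + 23 + 4 + 14 + 21 + 43 + 19 = 226.
Each receives 3.9 × 226 / 11 = 80.13 from the security fund.
Ada keeps 45 − 19 = 26, so Ada's payoff is 26 + 80.13 = 106.13.

106.13 dollars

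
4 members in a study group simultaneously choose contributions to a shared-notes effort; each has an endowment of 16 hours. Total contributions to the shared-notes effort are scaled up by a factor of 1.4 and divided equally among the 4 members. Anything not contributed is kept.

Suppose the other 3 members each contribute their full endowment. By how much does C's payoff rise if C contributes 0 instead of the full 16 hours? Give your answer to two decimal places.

Switching from a contribution of 16 to 0 lets C keep an extra 16 hours, but lowers the shared-notes effort by 16, which costs C their own share of that drop: 1.4/4 × 16 = 5.60.
Net gain = 16 − 5.60 = 10.40. The private return per contributed unit (0.3500) is below 1, so free-riding is indeed the best response regardless of what the others do.

10.40 hours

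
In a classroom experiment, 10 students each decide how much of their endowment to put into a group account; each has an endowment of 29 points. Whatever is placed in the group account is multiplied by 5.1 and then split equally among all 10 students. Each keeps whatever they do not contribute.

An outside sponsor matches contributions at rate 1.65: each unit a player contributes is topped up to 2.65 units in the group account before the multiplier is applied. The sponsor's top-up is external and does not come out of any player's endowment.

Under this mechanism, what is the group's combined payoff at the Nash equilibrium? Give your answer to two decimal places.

3919.35 points

With the mechanism, a contributed unit returns 5.1 × 2.65 / 10 = 1.3515 per unit of net cost to the contributor — now above 1 — so contributing fully is weakly dominant for every player.
At the Nash equilibrium everyone contributes 29. Group total payoff = 5.1 × 2.65 × 290 = 3919.35.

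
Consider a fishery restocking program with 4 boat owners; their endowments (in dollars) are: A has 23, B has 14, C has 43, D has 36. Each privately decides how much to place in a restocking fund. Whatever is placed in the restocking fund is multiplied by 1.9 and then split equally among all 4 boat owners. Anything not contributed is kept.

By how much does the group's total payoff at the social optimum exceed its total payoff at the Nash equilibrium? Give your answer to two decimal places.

104.40 dollars

The private return per contributed unit is 1.9/4 = 0.4750 < 1 for every player regardless of endowment, so the Nash equilibrium is zero contribution and the group total is Σ E_j = 23 + 14 + 43 + 36 = 116.
Each contributed unit returns 1.900 to the group, so the social optimum is full contribution by everyone: group total = 1.900 × 116 = 220.40.
Efficiency loss = (1.900 − 1) × 116 = 104.40.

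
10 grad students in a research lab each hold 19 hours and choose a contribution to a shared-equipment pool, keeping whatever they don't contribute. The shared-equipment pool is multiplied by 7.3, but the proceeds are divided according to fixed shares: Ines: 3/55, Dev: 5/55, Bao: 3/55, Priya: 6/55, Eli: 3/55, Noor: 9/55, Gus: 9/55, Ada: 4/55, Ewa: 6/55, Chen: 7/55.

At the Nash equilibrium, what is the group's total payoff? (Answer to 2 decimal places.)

For player j, contributing a unit is worthwhile iff 7.3 × (j's share) ≥ 1, i.e. iff j's share is at least 0.1370.
The shares above 0.1370 belong to Noor and Gus, contributing 19 each; the remaining 8 contribute 0. Total contributed: 38.
The shared-equipment pool pays out 7.3 × 38 = 277.40 in total (split across the unequal shares, but the aggregate is all that matters for the group sum).
The 8 free-riders keep 19 each, adding 152. Group total = 152 + 277.40 = 429.40.

429.40 hours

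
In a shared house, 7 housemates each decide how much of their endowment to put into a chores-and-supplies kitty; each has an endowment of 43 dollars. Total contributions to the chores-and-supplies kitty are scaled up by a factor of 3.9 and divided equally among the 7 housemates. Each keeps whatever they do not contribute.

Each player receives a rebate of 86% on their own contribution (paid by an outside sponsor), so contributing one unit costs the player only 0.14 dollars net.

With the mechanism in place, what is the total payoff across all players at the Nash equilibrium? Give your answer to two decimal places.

1432.76 dollars

The effective private return per unit is now (3.9/7) / 0.14 = 3.9796 > 1, so every player's dominant strategy flips to full contribution.
So the Nash equilibrium is full contribution by all 7; the group earns 7 × (43 × 0.86 + 3.9 × 43) = 1432.76.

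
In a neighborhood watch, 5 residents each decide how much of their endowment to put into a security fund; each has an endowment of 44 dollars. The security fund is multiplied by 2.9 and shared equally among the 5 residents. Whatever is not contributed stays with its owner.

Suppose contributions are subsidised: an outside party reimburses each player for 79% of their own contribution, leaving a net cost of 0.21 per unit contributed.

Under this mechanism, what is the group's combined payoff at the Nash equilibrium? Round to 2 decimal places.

The effective private return per unit is now (2.9/5) / 0.21 = 2.7619 > 1, so every player's dominant strategy flips to full contribution.
So the Nash equilibrium is full contribution by all 5; the group earns 5 × (44 × 0.79 + 2.9 × 44) = 811.80.

811.80 dollars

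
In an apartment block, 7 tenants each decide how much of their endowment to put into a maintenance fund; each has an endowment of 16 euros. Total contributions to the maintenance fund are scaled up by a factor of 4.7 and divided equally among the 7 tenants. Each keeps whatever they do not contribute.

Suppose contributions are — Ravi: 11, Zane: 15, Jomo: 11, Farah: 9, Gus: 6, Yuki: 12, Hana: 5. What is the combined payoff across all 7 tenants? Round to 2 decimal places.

Total contributed: 11 + 15 + 11 + 9 + 6 + 12 + 5 = 69; total kept: 7 × 16 − 69 = 43.
The maintenance fund pays out 4.7 × 69 = 324.30 in aggregate.
Group total = 43 + 324.30 = 367.30.

367.30 euros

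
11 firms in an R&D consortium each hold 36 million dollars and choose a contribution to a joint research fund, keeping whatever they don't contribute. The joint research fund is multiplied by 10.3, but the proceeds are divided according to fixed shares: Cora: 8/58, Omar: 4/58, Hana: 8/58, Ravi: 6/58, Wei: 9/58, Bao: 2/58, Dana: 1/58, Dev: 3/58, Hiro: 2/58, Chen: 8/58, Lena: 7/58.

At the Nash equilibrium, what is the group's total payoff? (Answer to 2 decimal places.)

For player j, contributing a unit is worthwhile iff 10.3 × (j's share) ≥ 1, i.e. iff j's share is at least 0.0971.
Cora, Hana, Ravi, Wei, Chen and Lena clear that bar, contributing 36 each; the remaining 5 contribute 0. Total contributed: 216.
The joint research fund pays out 10.3 × 216 = 2224.80 in total (split across the unequal shares, but the aggregate is all that matters for the group sum).
The 5 free-riders keep 36 each, adding 180. Group total = 180 + 2224.80 = 2404.80.

2404.80 million dollars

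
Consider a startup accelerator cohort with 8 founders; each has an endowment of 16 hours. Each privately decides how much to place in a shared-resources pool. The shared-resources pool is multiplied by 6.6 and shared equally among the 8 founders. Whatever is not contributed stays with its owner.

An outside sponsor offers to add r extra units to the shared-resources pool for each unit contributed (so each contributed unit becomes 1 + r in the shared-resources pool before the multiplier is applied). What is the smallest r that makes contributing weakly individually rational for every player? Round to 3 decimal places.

With matching at rate r, one contributed unit becomes (1 + r) in the shared-resources pool and returns 6.6 × (1 + r) / 8 to the contributor.
Setting this equal to 1: 1 + r = 8/6.6 = 1.2121.
So the minimum matching rate is r = 1.2121 − 1 = 0.212.

0.212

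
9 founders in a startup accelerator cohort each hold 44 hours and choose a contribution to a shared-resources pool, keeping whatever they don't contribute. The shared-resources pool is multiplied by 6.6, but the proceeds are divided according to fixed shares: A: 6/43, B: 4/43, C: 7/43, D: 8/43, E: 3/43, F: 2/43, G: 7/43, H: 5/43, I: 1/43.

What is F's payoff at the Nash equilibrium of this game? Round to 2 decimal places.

A player with share s gets back 6.6·s per unit contributed, so full contribution is dominant for anyone with s > 1/6.6 = 0.1515 and zero contribution is dominant for anyone below.
The shares above 0.1515 belong to C, D and G, contributing 44 each; the remaining 6 contribute 0. Total contributed: 132.
F keeps 44 and receives 6.6 × 132 × 2/43 = 40.52 from the shared-resources pool, for a payoff of 84.52.

84.52 hours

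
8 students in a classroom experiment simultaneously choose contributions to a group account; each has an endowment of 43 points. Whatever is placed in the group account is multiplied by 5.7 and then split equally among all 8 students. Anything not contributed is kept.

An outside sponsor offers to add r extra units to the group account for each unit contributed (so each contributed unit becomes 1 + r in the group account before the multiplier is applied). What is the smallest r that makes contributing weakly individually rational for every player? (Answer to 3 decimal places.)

0.404

With matching at rate r, one contributed unit becomes (1 + r) in the group account and returns 5.7 × (1 + r) / 8 to the contributor.
Setting this equal to 1: 1 + r = 8/5.7 = 1.4035.
So the minimum matching rate is r = 1.4035 − 1 = 0.404.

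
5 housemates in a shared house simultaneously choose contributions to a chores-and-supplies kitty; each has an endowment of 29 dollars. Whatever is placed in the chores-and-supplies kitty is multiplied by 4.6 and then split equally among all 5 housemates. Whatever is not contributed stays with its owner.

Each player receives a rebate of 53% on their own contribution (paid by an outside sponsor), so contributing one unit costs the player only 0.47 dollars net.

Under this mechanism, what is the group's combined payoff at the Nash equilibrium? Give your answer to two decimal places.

Under the mechanism each unit contributed yields (4.6/5) / 0.47 = 1.9574 back to its contributor per unit of net cost, which exceeds 1, making full contribution the dominant choice for everyone.
At the Nash equilibrium everyone contributes 29. Group total payoff = 5 × (29 × 0.53 + 4.6 × 29) = 743.85.

743.85 dollars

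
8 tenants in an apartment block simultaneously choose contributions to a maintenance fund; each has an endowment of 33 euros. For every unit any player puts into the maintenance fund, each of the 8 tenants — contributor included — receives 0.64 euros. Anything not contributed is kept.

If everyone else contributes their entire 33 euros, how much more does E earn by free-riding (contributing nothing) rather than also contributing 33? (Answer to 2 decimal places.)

Switching from a contribution of 33 to 0 lets E keep an extra 33 euros, but lowers the maintenance fund by 33, which costs E their own share of that drop: 0.64 × 33 = 21.12.
Net gain = 33 − 21.12 = 11.88. The private return per contributed unit (0.64) is below 1, so free-riding is indeed the best response regardless of what the others do.

11.88 euros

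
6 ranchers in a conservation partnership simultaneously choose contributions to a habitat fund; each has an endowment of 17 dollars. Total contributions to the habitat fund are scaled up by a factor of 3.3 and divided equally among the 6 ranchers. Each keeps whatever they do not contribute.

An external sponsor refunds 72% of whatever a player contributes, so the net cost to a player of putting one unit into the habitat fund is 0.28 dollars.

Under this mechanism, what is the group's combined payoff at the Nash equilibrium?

410.04 dollars

With the mechanism, a contributed unit returns (3.3/6) / 0.28 = 1.9643 per unit of net cost to the contributor — now above 1 — so contributing fully is weakly dominant for every player.
So the Nash equilibrium is full contribution by all 6; the group earns 6 × (17 × 0.72 + 3.3 × 17) = 410.04.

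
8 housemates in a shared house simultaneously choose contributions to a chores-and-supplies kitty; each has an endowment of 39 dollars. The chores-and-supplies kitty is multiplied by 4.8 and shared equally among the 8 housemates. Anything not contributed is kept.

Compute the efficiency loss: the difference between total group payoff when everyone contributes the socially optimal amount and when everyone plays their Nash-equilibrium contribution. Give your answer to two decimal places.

Each contributed unit returns 4.8/8 = 0.6000 to its contributor — below 1 — so contributing 0 is dominant for every player. At the Nash equilibrium everyone keeps their 39, and the group total is 8 × 39 = 312.
Each contributed unit returns 4.800 to the group as a whole (0.6000 to each of 8 players), which exceeds 1, so the social optimum is full contribution: group total = 4.800 × 312 = 1497.60.
Efficiency loss = 1497.60 − 312 = 1185.60.

1185.60 dollars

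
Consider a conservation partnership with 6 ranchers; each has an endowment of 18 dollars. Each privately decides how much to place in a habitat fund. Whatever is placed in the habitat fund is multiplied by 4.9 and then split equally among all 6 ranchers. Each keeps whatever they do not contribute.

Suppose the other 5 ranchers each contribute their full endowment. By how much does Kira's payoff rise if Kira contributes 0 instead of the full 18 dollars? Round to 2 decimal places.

3.30 dollars

Switching from a contribution of 18 to 0 lets Kira keep an extra 18 dollars, but lowers the habitat fund by 18, which costs Kira their own share of that drop: 4.9/6 × 18 = 14.70.
Net gain = 18 − 14.70 = 3.30. The private return per contributed unit (0.8167) is below 1, so free-riding is indeed the best response regardless of what the others do.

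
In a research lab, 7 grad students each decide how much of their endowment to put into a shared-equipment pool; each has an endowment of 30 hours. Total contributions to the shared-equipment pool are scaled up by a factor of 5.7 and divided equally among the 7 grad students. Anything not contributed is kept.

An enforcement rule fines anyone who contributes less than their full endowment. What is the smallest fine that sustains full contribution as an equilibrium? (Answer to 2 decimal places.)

5.57 hours

Given the others contribute fully, the best deviation is to contribute 0 (any partial contribution still incurs the fine and gives up units whose private return 0.8143 is below 1).
Deviating from 30 to 0 saves 30 hours but forfeits the deviator's share of the drop in the shared-equipment pool: 5.7/7 × 30 = 24.43.
So the deviation gain is 30 − 24.43 = 5.57, and the fine must be at least 5.57 hours to wipe it out.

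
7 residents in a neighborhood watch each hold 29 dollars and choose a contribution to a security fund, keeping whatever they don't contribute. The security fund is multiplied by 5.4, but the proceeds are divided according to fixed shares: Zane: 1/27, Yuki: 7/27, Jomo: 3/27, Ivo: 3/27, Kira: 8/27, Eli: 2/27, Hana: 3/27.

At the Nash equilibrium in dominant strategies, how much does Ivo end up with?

63.80 dollars

Player j's private return per contributed unit is 5.4 × (j's share). Contributing is weakly dominant for j when that share is at least 1/5.4 = 0.1852, and contributing 0 is dominant otherwise.
Yuki and Kira clear that bar, contributing 29 each; the remaining 5 contribute 0. Total contributed: 58.
Ivo keeps 29 and receives 5.4 × 58 × 3/27 = 34.80 from the security fund, for a payoff of 63.80.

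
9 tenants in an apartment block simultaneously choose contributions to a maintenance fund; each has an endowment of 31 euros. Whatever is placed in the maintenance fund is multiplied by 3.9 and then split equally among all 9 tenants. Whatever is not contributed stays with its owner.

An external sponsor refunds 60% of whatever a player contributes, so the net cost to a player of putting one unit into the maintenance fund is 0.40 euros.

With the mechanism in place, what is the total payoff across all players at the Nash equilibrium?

Under the mechanism each unit contributed yields (3.9/9) / 0.40 = 1.0833 back to its contributor per unit of net cost, which exceeds 1, making full contribution the dominant choice for everyone.
At the Nash equilibrium everyone contributes 31. Group total payoff = 9 × (31 × 0.60 + 3.9 × 31) = 1255.50.

1255.50 euros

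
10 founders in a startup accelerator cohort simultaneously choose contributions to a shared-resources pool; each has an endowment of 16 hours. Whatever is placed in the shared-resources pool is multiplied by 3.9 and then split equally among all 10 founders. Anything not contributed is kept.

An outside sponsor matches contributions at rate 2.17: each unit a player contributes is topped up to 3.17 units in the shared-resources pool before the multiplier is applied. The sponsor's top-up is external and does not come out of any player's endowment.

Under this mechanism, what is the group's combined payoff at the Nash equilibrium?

1978.08 hours

The effective private return per unit is now 3.9 × 3.17 / 10 = 1.2363 > 1, so every player's dominant strategy flips to full contribution.
So the Nash equilibrium is full contribution by all 10; the group earns 3.9 × 3.17 × 160 = 1978.08.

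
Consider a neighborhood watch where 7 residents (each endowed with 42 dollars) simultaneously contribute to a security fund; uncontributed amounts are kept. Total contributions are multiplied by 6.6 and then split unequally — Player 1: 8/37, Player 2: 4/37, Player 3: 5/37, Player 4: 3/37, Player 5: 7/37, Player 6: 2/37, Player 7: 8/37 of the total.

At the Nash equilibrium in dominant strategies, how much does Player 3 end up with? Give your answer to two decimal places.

154.38 dollars

Each unit j contributes comes back to j as 6.6 × (j's share), so j prefers to contribute only if that share exceeds 1/6.6 = 0.1515; otherwise keeping the unit dominates.
Player 1, Player 5 and Player 7 are above the threshold, contributing 42 each; the remaining 4 contribute 0. Total contributed: 126.
Player 3 keeps 42 and receives 6.6 × 126 × 5/37 = 112.38 from the security fund, for a payoff of 154.38.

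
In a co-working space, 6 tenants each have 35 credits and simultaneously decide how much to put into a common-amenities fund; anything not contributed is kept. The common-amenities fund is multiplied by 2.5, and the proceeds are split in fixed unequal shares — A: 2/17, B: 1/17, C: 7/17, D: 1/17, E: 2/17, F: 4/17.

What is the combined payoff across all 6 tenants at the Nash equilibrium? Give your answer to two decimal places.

262.50 credits

For player j, contributing a unit is worthwhile iff 2.5 × (j's share) ≥ 1, i.e. iff j's share is at least 0.4000.
The only share above 0.4000 is C's 7/17, contributing 35; the remaining 5 contribute 0. Total contributed: 35.
The common-amenities fund pays out 2.5 × 35 = 87.50 in total (split across the unequal shares, but the aggregate is all that matters for the group sum).
The 5 free-riders keep 35 each, adding 175. Group total = 175 + 87.50 = 262.50.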